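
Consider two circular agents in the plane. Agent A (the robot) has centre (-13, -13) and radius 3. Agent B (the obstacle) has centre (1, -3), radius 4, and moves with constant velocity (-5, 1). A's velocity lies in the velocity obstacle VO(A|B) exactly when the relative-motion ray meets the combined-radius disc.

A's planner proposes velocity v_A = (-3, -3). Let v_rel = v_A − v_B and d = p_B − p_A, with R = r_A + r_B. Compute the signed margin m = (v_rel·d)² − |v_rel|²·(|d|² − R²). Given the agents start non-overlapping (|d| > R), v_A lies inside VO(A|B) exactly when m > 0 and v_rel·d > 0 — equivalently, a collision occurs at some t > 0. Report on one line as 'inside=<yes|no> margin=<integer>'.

d = (14, 10),  |d|² = 296;  R = 3+4 = 7,  c = 296−7² = 247
v_rel = (2, -4),  |v_rel|² = 20;  v_rel·d = (2)·(14) + (-4)·(10) = -12
20·t² + 24·t + 247 = 0  ⇒  m = (-12)² − 20·247 = -4796
m = -4796 < 0,  v_rel·d = -12 < 0  ⇒  outside

inside=no margin=-4796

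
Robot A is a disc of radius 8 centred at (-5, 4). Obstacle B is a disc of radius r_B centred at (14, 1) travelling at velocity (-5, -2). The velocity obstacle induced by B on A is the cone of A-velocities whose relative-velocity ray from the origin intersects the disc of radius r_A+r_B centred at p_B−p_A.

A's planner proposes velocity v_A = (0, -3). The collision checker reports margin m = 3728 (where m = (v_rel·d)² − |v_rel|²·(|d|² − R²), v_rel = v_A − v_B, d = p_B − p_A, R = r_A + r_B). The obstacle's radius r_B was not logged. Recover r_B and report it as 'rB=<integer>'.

m = 3728
d = (19, -3);  v_rel = (5, -1),  |v_rel|² = 26
v_rel×d = (5)·(-3) − (-1)·(19) = 4
since m = R²·26 − 4²:  R² = (16 + 3728) / 26 = 144
R = √144 = 12  ⇒  r_B = 12 − 8 = 4

rB=4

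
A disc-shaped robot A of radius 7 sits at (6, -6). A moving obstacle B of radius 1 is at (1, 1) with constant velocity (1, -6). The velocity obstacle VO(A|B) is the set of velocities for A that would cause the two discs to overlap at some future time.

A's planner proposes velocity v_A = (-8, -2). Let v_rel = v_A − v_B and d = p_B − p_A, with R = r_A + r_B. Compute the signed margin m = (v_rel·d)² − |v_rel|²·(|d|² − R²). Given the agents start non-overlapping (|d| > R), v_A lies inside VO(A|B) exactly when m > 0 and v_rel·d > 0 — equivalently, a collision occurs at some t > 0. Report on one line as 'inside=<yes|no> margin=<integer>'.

d = (-5, 7),  |d|² = 74;  R = 7+1 = 8,  c = 74−8² = 10
v_rel = (-9, 4),  |v_rel|² = 97;  v_rel·d = (-9)·(-5) + (4)·(7) = 73
97·t² − 146·t + 10 = 0  ⇒  m = 73² − 97·10 = 4359
m = 4359 > 0,  v_rel·d = 73 > 0  ⇒  inside

inside=yes margin=4359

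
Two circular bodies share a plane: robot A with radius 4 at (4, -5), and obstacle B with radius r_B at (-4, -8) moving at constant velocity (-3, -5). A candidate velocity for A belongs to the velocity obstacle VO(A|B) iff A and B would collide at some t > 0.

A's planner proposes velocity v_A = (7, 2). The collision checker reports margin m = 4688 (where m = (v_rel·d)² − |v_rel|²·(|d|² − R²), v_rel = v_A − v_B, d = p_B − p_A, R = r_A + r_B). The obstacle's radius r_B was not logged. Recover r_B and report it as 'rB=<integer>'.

m = 4688
d = (-8, -3);  v_rel = (10, 7),  |v_rel|² = 149
v_rel×d = (10)·(-3) − (7)·(-8) = 26
since m = R²·149 − 26²:  R² = (676 + 4688) / 149 = 36
R = √36 = 6  ⇒  r_B = 6 − 4 = 2

rB=2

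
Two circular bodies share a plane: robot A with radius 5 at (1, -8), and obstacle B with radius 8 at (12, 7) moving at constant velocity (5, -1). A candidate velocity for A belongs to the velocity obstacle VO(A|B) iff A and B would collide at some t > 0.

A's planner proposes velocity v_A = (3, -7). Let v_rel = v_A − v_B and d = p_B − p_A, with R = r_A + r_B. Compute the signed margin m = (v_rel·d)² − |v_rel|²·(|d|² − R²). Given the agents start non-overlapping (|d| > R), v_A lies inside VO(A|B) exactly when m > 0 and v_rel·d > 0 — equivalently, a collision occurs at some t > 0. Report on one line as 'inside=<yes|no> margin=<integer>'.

d = (11, 15),  |d|² = 346;  R = 5+8 = 13,  c = 346−13² = 177
v_rel = (-2, -6),  |v_rel|² = 40;  v_rel·d = (-2)·(11) + (-6)·(15) = -112
40·t² + 224·t + 177 = 0  ⇒  m = (-112)² − 40·177 = 5464
m = 5464 > 0,  v_rel·d = -112 < 0  ⇒  outside

inside=no margin=5464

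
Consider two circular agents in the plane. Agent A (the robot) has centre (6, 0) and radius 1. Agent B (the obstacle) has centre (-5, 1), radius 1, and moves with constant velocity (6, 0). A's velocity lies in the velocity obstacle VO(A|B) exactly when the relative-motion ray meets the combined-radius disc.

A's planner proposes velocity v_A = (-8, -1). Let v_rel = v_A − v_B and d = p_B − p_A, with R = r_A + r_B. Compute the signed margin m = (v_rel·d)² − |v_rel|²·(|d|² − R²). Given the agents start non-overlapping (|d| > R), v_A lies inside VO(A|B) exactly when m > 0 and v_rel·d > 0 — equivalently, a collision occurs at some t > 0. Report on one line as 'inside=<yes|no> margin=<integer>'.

d = (-11, 1),  |d|² = 122;  R = 1+1 = 2,  c = 122−2² = 118
v_rel = (-14, -1),  |v_rel|² = 197;  v_rel·d = (-14)·(-11) + (-1)·(1) = 153
197·t² − 306·t + 118 = 0  ⇒  m = 153² − 197·118 = 163
m = 163 > 0,  v_rel·d = 153 > 0  ⇒  inside

inside=yes margin=163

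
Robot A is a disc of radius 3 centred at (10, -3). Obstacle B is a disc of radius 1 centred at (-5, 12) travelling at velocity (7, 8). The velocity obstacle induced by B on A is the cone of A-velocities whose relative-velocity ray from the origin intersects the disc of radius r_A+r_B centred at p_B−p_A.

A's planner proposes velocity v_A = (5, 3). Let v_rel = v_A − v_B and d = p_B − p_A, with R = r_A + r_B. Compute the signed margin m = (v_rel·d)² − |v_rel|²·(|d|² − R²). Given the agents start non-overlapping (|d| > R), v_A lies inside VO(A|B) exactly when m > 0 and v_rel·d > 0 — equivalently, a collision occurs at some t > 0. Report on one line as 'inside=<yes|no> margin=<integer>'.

d = (-15, 15),  |d|² = 450;  R = 3+1 = 4,  c = 450−4² = 434
v_rel = (-2, -5),  |v_rel|² = 29;  v_rel·d = (-2)·(-15) + (-5)·(15) = -45
29·t² + 90·t + 434 = 0  ⇒  m = (-45)² − 29·434 = -10561
m = -10561 < 0,  v_rel·d = -45 < 0  ⇒  outside

inside=no margin=-10561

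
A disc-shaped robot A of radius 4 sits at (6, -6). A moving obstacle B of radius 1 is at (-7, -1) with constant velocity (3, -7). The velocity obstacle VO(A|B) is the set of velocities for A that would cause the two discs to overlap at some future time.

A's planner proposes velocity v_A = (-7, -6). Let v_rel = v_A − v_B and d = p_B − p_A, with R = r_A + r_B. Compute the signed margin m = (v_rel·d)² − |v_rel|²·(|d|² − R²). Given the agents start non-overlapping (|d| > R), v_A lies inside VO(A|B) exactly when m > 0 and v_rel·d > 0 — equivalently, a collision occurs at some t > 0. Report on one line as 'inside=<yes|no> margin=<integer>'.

d = (-13, 5),  |d|² = 194;  R = 4+1 = 5,  c = 194−5² = 169
v_rel = (-10, 1),  |v_rel|² = 101;  v_rel·d = (-10)·(-13) + (1)·(5) = 135
101·t² − 270·t + 169 = 0  ⇒  m = 135² − 101·169 = 1156
m = 1156 > 0,  v_rel·d = 135 > 0  ⇒  inside

inside=yes margin=1156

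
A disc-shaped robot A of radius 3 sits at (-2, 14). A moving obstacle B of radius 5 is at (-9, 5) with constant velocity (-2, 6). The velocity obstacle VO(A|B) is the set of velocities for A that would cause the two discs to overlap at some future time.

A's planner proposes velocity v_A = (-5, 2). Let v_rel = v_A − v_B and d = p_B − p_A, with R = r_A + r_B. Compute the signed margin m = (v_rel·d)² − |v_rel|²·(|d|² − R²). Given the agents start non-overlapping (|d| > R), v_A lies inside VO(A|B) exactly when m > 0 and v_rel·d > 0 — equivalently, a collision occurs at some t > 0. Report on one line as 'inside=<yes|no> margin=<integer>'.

d = (-7, -9),  |d|² = 130;  R = 3+5 = 8,  c = 130−8² = 66
v_rel = (-3, -4),  |v_rel|² = 25;  v_rel·d = (-3)·(-7) + (-4)·(-9) = 57
25·t² − 114·t + 66 = 0  ⇒  m = 57² − 25·66 = 1599
m = 1599 > 0,  v_rel·d = 57 > 0  ⇒  inside

inside=yes margin=1599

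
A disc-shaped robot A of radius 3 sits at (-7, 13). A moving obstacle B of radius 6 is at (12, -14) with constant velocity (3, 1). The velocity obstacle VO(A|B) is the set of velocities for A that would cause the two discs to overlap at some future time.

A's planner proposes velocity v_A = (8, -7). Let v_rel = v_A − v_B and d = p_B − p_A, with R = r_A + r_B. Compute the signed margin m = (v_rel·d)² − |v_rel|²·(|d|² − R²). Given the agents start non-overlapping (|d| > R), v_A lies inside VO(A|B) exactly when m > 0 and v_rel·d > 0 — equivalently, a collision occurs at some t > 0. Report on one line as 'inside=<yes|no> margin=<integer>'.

d = (19, -27),  |d|² = 1090;  R = 3+6 = 9,  c = 1090−9² = 1009
v_rel = (5, -8),  |v_rel|² = 89;  v_rel·d = (5)·(19) + (-8)·(-27) = 311
89·t² − 622·t + 1009 = 0  ⇒  m = 311² − 89·1009 = 6920
m = 6920 > 0,  v_rel·d = 311 > 0  ⇒  inside

inside=yes margin=6920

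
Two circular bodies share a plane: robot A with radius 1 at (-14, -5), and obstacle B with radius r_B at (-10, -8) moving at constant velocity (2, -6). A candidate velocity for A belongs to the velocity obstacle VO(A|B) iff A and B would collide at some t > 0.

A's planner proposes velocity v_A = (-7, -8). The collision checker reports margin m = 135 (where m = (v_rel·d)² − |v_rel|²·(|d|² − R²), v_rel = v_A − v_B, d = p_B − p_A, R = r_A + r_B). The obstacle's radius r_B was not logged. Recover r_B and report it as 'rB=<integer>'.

m = 135
d = (4, -3);  v_rel = (-9, -2),  |v_rel|² = 85
v_rel×d = (-9)·(-3) − (-2)·(4) = 35
since m = R²·85 − 35²:  R² = (1225 + 135) / 85 = 16
R = √16 = 4  ⇒  r_B = 4 − 1 = 3

rB=3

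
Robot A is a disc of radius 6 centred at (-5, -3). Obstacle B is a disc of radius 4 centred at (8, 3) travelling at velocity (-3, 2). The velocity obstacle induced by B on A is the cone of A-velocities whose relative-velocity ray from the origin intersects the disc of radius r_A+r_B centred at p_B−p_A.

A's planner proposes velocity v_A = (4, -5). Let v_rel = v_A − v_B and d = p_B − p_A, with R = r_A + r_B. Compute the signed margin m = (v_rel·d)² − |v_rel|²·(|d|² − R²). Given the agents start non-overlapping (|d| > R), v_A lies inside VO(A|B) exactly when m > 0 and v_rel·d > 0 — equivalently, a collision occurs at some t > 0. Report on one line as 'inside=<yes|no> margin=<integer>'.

d = (13, 6),  |d|² = 205;  R = 6+4 = 10,  c = 205−10² = 105
v_rel = (7, -7),  |v_rel|² = 98;  v_rel·d = (7)·(13) + (-7)·(6) = 49
98·t² − 98·t + 105 = 0  ⇒  m = 49² − 98·105 = -7889
m = -7889 < 0,  v_rel·d = 49 > 0  ⇒  outside

inside=no margin=-7889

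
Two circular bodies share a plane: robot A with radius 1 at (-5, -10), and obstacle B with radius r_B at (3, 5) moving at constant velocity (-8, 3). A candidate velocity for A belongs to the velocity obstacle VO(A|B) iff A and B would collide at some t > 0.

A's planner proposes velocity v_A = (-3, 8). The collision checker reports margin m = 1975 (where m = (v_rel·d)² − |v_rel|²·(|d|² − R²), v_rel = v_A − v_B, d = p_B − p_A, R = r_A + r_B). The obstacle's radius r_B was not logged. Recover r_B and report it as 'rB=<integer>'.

m = 1975
d = (8, 15);  v_rel = (5, 5),  |v_rel|² = 50
v_rel×d = (5)·(15) − (5)·(8) = 35
since m = R²·50 − 35²:  R² = (1225 + 1975) / 50 = 64
R = √64 = 8  ⇒  r_B = 8 − 1 = 7

rB=7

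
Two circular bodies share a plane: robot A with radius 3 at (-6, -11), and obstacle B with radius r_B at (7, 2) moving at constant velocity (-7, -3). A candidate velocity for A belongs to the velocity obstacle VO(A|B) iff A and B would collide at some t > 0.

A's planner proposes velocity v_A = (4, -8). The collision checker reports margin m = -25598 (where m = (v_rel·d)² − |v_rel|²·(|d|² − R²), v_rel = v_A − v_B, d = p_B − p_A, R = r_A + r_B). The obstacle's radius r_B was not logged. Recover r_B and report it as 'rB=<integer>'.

m = -25598
d = (13, 13);  v_rel = (11, -5),  |v_rel|² = 146
v_rel×d = (11)·(13) − (-5)·(13) = 208
since m = R²·146 − 208²:  R² = (43264 + -25598) / 146 = 121
R = √121 = 11  ⇒  r_B = 11 − 3 = 8

rB=8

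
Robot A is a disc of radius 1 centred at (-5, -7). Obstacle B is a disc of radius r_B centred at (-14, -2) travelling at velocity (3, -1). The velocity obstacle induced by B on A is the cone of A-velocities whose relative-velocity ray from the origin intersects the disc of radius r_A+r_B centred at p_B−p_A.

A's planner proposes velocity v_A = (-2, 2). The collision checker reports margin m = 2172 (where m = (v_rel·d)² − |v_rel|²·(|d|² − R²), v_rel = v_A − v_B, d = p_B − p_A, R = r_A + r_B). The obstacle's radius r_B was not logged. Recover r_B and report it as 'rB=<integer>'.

m = 2172
d = (-9, 5);  v_rel = (-5, 3),  |v_rel|² = 34
v_rel×d = (-5)·(5) − (3)·(-9) = 2
since m = R²·34 − 2²:  R² = (4 + 2172) / 34 = 64
R = √64 = 8  ⇒  r_B = 8 − 1 = 7

rB=7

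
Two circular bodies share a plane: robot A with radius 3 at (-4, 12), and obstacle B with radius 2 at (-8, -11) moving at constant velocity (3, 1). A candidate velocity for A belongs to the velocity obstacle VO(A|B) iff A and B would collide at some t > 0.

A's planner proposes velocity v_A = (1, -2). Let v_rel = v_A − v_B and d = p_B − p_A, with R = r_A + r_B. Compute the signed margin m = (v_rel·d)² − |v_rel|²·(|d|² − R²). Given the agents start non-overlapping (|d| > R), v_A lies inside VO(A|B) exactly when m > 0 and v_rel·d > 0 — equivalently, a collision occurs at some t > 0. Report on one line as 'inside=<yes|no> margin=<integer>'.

d = (-4, -23),  |d|² = 545;  R = 3+2 = 5,  c = 545−5² = 520
v_rel = (-2, -3),  |v_rel|² = 13;  v_rel·d = (-2)·(-4) + (-3)·(-23) = 77
13·t² − 154·t + 520 = 0  ⇒  m = 77² − 13·520 = -831
m = -831 < 0,  v_rel·d = 77 > 0  ⇒  outside

inside=no margin=-831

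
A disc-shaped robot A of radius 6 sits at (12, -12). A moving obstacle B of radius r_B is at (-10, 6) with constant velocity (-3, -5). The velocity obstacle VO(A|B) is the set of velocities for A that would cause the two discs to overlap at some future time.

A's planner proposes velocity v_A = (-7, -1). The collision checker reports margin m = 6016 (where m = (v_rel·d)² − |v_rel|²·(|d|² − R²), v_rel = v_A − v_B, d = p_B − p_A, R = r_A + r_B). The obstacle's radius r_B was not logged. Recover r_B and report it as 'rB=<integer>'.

m = 6016
d = (-22, 18);  v_rel = (-4, 4),  |v_rel|² = 32
v_rel×d = (-4)·(18) − (4)·(-22) = 16
since m = R²·32 − 16²:  R² = (256 + 6016) / 32 = 196
R = √196 = 14  ⇒  r_B = 14 − 6 = 8

rB=8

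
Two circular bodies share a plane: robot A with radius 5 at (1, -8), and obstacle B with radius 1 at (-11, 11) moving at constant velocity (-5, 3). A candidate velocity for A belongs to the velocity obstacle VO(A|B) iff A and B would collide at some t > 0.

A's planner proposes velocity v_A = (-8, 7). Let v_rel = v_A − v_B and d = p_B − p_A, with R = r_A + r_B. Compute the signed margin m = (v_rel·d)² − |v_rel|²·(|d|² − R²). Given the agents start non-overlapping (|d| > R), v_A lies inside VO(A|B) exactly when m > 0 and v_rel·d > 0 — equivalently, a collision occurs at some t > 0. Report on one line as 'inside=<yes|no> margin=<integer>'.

d = (-12, 19),  |d|² = 505;  R = 5+1 = 6,  c = 505−6² = 469
v_rel = (-3, 4),  |v_rel|² = 25;  v_rel·d = (-3)·(-12) + (4)·(19) = 112
25·t² − 224·t + 469 = 0  ⇒  m = 112² − 25·469 = 819
m = 819 > 0,  v_rel·d = 112 > 0  ⇒  inside

inside=yes margin=819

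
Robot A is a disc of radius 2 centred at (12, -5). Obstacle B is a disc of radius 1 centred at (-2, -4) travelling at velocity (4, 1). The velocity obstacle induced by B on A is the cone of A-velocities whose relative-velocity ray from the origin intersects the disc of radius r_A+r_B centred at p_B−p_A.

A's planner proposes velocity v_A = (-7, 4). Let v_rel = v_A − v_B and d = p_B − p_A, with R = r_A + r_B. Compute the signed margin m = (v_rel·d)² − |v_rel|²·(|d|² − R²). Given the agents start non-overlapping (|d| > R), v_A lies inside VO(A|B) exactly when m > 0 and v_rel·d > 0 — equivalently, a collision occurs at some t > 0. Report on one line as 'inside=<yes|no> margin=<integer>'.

d = (-14, 1),  |d|² = 197;  R = 2+1 = 3,  c = 197−3² = 188
v_rel = (-11, 3),  |v_rel|² = 130;  v_rel·d = (-11)·(-14) + (3)·(1) = 157
130·t² − 314·t + 188 = 0  ⇒  m = 157² − 130·188 = 209
m = 209 > 0,  v_rel·d = 157 > 0  ⇒  inside

inside=yes margin=209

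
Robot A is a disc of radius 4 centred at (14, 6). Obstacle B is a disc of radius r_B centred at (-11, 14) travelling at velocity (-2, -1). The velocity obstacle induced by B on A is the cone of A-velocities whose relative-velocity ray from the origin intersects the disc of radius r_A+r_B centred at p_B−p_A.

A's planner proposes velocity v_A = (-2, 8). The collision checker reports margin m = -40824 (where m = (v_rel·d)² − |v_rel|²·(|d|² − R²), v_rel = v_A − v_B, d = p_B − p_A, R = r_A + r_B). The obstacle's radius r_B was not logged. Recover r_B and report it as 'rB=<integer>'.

m = -40824
d = (-25, 8);  v_rel = (0, 9),  |v_rel|² = 81
v_rel×d = (0)·(8) − (9)·(-25) = 225
since m = R²·81 − 225²:  R² = (50625 + -40824) / 81 = 121
R = √121 = 11  ⇒  r_B = 11 − 4 = 7

rB=7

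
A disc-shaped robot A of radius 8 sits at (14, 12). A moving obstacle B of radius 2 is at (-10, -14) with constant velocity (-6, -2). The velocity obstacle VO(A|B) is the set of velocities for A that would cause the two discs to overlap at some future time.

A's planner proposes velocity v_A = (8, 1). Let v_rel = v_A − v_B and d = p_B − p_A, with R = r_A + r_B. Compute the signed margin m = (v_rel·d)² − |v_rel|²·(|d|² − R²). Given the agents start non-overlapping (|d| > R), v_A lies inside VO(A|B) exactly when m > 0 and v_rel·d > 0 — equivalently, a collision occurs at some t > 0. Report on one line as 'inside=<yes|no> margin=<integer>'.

d = (-24, -26),  |d|² = 1252;  R = 8+2 = 10,  c = 1252−10² = 1152
v_rel = (14, 3),  |v_rel|² = 205;  v_rel·d = (14)·(-24) + (3)·(-26) = -414
205·t² + 828·t + 1152 = 0  ⇒  m = (-414)² − 205·1152 = -64764
m = -64764 < 0,  v_rel·d = -414 < 0  ⇒  outside

inside=no margin=-64764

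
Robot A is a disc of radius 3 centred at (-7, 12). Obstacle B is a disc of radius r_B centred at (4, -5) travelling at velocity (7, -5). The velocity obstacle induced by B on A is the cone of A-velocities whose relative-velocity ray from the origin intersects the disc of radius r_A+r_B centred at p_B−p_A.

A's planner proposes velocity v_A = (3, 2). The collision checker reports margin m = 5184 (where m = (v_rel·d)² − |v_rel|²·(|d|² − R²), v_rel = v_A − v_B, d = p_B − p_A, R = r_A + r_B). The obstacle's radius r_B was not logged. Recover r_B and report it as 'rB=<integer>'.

m = 5184
d = (11, -17);  v_rel = (-4, 7),  |v_rel|² = 65
v_rel×d = (-4)·(-17) − (7)·(11) = -9
since m = R²·65 − (-9)²:  R² = (81 + 5184) / 65 = 81
R = √81 = 9  ⇒  r_B = 9 − 3 = 6

rB=6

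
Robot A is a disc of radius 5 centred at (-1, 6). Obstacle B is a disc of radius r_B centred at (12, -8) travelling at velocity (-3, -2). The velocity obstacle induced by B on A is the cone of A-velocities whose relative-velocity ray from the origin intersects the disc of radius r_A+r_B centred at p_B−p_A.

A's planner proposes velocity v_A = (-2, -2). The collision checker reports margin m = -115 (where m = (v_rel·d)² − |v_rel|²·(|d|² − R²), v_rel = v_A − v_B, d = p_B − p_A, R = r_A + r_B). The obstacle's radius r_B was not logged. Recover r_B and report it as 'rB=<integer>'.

m = -115
d = (13, -14);  v_rel = (1, 0),  |v_rel|² = 1
v_rel×d = (1)·(-14) − (0)·(13) = -14
since m = R²·1 − (-14)²:  R² = (196 + -115) / 1 = 81
R = √81 = 9  ⇒  r_B = 9 − 5 = 4

rB=4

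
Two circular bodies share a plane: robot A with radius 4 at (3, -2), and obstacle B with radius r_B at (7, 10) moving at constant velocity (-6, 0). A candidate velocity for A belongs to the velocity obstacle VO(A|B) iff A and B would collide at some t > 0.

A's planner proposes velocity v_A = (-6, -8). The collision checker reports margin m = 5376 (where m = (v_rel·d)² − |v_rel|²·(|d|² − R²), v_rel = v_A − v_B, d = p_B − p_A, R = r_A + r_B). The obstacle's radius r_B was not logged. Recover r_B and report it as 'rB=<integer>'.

m = 5376
d = (4, 12);  v_rel = (0, -8),  |v_rel|² = 64
v_rel×d = (0)·(12) − (-8)·(4) = 32
since m = R²·64 − 32²:  R² = (1024 + 5376) / 64 = 100
R = √100 = 10  ⇒  r_B = 10 − 4 = 6

rB=6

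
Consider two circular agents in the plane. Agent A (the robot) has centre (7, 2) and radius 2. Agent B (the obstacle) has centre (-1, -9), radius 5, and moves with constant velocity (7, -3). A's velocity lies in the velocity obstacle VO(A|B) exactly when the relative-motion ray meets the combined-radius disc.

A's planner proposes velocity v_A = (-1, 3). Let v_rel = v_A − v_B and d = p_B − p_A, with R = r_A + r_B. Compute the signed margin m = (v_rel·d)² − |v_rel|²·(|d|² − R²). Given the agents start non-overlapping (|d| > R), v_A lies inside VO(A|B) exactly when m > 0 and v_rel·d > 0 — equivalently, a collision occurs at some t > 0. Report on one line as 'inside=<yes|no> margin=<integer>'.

d = (-8, -11),  |d|² = 185;  R = 2+5 = 7,  c = 185−7² = 136
v_rel = (-8, 6),  |v_rel|² = 100;  v_rel·d = (-8)·(-8) + (6)·(-11) = -2
100·t² + 4·t + 136 = 0  ⇒  m = (-2)² − 100·136 = -13596
m = -13596 < 0,  v_rel·d = -2 < 0  ⇒  outside

inside=no margin=-13596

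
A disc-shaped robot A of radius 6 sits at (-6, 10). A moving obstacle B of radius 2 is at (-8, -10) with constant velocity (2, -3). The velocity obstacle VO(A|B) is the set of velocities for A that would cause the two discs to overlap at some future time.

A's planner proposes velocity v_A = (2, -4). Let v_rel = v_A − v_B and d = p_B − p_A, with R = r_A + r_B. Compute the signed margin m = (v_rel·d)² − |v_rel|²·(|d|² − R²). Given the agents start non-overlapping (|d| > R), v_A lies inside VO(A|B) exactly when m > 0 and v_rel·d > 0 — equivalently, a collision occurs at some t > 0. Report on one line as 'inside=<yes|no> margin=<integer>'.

d = (-2, -20),  |d|² = 404;  R = 6+2 = 8,  c = 404−8² = 340
v_rel = (0, -1),  |v_rel|² = 1;  v_rel·d = (0)·(-2) + (-1)·(-20) = 20
1·t² − 40·t + 340 = 0  ⇒  m = 20² − 1·340 = 60
m = 60 > 0,  v_rel·d = 20 > 0  ⇒  inside

inside=yes margin=60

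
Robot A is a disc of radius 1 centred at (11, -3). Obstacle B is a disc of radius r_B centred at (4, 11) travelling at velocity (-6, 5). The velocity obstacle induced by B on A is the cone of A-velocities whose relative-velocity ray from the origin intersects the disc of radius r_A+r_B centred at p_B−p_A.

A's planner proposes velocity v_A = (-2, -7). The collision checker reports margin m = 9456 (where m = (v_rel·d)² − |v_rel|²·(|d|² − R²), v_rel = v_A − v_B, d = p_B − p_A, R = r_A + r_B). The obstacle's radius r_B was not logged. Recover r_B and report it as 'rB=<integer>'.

m = 9456
d = (-7, 14);  v_rel = (4, -12),  |v_rel|² = 160
v_rel×d = (4)·(14) − (-12)·(-7) = -28
since m = R²·160 − (-28)²:  R² = (784 + 9456) / 160 = 64
R = √64 = 8  ⇒  r_B = 8 − 1 = 7

rB=7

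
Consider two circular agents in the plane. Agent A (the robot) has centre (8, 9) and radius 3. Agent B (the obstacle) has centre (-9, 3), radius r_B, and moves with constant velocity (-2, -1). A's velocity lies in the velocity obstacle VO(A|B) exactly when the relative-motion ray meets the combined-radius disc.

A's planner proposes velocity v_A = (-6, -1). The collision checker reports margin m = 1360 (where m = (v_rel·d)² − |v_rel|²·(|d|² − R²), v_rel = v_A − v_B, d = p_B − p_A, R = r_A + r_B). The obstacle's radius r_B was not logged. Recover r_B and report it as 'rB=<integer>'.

m = 1360
d = (-17, -6);  v_rel = (-4, 0),  |v_rel|² = 16
v_rel×d = (-4)·(-6) − (0)·(-17) = 24
since m = R²·16 − 24²:  R² = (576 + 1360) / 16 = 121
R = √121 = 11  ⇒  r_B = 11 − 3 = 8

rB=8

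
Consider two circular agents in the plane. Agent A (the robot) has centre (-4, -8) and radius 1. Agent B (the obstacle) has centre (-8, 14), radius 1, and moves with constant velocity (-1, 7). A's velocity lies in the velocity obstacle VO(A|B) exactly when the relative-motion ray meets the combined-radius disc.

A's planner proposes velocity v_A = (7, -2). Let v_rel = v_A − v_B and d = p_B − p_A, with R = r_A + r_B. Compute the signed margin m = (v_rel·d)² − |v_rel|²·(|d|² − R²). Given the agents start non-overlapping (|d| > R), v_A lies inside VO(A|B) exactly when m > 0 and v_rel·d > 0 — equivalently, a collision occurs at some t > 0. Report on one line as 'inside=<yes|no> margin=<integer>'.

d = (-4, 22),  |d|² = 500;  R = 1+1 = 2,  c = 500−2² = 496
v_rel = (8, -9),  |v_rel|² = 145;  v_rel·d = (8)·(-4) + (-9)·(22) = -230
145·t² + 460·t + 496 = 0  ⇒  m = (-230)² − 145·496 = -19020
m = -19020 < 0,  v_rel·d = -230 < 0  ⇒  outside

inside=no margin=-19020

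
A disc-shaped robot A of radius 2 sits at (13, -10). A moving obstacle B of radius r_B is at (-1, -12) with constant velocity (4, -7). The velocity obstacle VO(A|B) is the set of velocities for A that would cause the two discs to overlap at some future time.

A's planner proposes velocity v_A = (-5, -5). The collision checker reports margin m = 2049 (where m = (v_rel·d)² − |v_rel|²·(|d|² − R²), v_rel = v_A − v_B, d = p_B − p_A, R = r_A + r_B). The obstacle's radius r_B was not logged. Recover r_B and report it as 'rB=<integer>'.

m = 2049
d = (-14, -2);  v_rel = (-9, 2),  |v_rel|² = 85
v_rel×d = (-9)·(-2) − (2)·(-14) = 46
since m = R²·85 − 46²:  R² = (2116 + 2049) / 85 = 49
R = √49 = 7  ⇒  r_B = 7 − 2 = 5

rB=5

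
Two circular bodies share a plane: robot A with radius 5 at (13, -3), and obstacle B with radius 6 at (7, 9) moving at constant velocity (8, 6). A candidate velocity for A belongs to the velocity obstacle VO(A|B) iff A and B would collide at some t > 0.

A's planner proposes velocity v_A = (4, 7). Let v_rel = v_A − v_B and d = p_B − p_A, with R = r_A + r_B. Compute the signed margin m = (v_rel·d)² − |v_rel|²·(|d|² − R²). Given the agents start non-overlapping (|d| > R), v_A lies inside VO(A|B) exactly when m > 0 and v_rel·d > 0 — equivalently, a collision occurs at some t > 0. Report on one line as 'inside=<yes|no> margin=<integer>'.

d = (-6, 12),  |d|² = 180;  R = 5+6 = 11,  c = 180−11² = 59
v_rel = (-4, 1),  |v_rel|² = 17;  v_rel·d = (-4)·(-6) + (1)·(12) = 36
17·t² − 72·t + 59 = 0  ⇒  m = 36² − 17·59 = 293
m = 293 > 0,  v_rel·d = 36 > 0  ⇒  inside

inside=yes margin=293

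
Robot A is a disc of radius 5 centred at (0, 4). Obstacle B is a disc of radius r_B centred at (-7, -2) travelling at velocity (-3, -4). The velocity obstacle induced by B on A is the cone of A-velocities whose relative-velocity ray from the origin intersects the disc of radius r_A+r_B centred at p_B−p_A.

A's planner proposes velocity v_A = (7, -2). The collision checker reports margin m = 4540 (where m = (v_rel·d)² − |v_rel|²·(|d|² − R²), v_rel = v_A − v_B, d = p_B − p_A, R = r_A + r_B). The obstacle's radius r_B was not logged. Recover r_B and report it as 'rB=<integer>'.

m = 4540
d = (-7, -6);  v_rel = (10, 2),  |v_rel|² = 104
v_rel×d = (10)·(-6) − (2)·(-7) = -46
since m = R²·104 − (-46)²:  R² = (2116 + 4540) / 104 = 64
R = √64 = 8  ⇒  r_B = 8 − 5 = 3

rB=3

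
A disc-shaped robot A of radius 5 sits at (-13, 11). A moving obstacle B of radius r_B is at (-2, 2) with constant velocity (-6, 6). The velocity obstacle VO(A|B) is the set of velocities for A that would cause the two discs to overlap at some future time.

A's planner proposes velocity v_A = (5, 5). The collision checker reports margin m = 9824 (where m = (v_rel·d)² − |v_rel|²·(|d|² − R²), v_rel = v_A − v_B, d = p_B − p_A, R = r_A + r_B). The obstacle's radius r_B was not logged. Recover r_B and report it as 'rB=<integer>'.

m = 9824
d = (11, -9);  v_rel = (11, -1),  |v_rel|² = 122
v_rel×d = (11)·(-9) − (-1)·(11) = -88
since m = R²·122 − (-88)²:  R² = (7744 + 9824) / 122 = 144
R = √144 = 12  ⇒  r_B = 12 − 5 = 7

rB=7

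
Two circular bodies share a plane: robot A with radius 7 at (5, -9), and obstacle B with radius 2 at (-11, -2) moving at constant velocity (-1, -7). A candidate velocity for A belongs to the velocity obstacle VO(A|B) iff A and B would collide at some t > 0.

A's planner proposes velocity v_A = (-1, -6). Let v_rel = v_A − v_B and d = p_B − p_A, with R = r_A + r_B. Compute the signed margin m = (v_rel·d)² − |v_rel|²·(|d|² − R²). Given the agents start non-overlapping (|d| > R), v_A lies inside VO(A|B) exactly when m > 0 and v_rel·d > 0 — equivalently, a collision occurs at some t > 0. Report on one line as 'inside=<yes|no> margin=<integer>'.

d = (-16, 7),  |d|² = 305;  R = 7+2 = 9,  c = 305−9² = 224
v_rel = (0, 1),  |v_rel|² = 1;  v_rel·d = (0)·(-16) + (1)·(7) = 7
1·t² − 14·t + 224 = 0  ⇒  m = 7² − 1·224 = -175
m = -175 < 0,  v_rel·d = 7 > 0  ⇒  outside

inside=no margin=-175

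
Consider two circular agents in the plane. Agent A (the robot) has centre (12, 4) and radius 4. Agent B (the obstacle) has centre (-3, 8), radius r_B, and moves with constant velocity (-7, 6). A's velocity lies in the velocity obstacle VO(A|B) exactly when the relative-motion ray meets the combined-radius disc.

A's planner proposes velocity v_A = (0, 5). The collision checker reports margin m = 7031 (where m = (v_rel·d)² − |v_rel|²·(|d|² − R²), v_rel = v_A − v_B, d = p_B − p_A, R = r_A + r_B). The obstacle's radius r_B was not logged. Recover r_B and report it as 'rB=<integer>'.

m = 7031
d = (-15, 4);  v_rel = (7, -1),  |v_rel|² = 50
v_rel×d = (7)·(4) − (-1)·(-15) = 13
since m = R²·50 − 13²:  R² = (169 + 7031) / 50 = 144
R = √144 = 12  ⇒  r_B = 12 − 4 = 8

rB=8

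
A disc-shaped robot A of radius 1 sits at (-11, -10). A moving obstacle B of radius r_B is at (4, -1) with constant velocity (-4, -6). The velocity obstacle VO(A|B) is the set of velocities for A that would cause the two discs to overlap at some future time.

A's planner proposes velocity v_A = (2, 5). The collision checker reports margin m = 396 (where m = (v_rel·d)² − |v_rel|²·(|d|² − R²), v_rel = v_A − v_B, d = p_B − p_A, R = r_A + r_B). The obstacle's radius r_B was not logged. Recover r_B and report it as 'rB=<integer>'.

m = 396
d = (15, 9);  v_rel = (6, 11),  |v_rel|² = 157
v_rel×d = (6)·(9) − (11)·(15) = -111
since m = R²·157 − (-111)²:  R² = (12321 + 396) / 157 = 81
R = √81 = 9  ⇒  r_B = 9 − 1 = 8

rB=8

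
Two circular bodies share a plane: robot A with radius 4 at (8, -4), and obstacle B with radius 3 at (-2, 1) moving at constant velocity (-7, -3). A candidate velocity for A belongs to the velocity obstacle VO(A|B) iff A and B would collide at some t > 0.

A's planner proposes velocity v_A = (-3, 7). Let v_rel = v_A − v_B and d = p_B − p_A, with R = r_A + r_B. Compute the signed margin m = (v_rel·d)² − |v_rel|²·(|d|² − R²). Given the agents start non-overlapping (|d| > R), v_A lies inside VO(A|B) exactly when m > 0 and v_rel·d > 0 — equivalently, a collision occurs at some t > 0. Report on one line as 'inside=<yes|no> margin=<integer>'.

d = (-10, 5),  |d|² = 125;  R = 4+3 = 7,  c = 125−7² = 76
v_rel = (4, 10),  |v_rel|² = 116;  v_rel·d = (4)·(-10) + (10)·(5) = 10
116·t² − 20·t + 76 = 0  ⇒  m = 10² − 116·76 = -8716
m = -8716 < 0,  v_rel·d = 10 > 0  ⇒  outside

inside=no margin=-8716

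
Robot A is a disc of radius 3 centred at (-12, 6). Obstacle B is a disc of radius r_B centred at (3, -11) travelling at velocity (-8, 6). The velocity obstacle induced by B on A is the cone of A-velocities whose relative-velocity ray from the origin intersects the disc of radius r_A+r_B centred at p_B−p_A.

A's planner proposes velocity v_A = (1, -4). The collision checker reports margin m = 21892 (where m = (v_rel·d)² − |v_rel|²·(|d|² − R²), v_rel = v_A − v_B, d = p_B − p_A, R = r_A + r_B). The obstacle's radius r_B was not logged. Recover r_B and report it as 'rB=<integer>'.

m = 21892
d = (15, -17);  v_rel = (9, -10),  |v_rel|² = 181
v_rel×d = (9)·(-17) − (-10)·(15) = -3
since m = R²·181 − (-3)²:  R² = (9 + 21892) / 181 = 121
R = √121 = 11  ⇒  r_B = 11 − 3 = 8

rB=8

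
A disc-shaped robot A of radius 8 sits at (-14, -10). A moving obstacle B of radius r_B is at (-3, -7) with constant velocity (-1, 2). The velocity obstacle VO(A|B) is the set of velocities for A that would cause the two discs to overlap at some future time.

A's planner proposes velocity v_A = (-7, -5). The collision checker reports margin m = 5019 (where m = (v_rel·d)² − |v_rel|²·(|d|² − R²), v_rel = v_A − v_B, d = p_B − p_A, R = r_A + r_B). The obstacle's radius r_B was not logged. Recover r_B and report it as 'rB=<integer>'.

m = 5019
d = (11, 3);  v_rel = (-6, -7),  |v_rel|² = 85
v_rel×d = (-6)·(3) − (-7)·(11) = 59
since m = R²·85 − 59²:  R² = (3481 + 5019) / 85 = 100
R = √100 = 10  ⇒  r_B = 10 − 8 = 2

rB=2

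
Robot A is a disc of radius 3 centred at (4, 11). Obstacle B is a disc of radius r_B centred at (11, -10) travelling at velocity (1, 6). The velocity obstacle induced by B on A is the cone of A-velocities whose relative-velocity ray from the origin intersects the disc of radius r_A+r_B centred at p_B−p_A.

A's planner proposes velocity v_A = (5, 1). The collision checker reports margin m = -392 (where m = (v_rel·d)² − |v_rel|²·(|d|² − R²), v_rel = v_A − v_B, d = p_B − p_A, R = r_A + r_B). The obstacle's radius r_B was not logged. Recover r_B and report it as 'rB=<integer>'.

m = -392
d = (7, -21);  v_rel = (4, -5),  |v_rel|² = 41
v_rel×d = (4)·(-21) − (-5)·(7) = -49
since m = R²·41 − (-49)²:  R² = (2401 + -392) / 41 = 49
R = √49 = 7  ⇒  r_B = 7 − 3 = 4

rB=4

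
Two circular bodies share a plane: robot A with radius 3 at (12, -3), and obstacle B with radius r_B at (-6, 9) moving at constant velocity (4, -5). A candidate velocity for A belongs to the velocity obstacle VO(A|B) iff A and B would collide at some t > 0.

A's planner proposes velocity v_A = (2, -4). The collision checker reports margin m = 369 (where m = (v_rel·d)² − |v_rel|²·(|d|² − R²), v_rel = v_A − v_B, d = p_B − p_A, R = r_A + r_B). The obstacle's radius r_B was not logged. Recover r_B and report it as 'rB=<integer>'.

m = 369
d = (-18, 12);  v_rel = (-2, 1),  |v_rel|² = 5
v_rel×d = (-2)·(12) − (1)·(-18) = -6
since m = R²·5 − (-6)²:  R² = (36 + 369) / 5 = 81
R = √81 = 9  ⇒  r_B = 9 − 3 = 6

rB=6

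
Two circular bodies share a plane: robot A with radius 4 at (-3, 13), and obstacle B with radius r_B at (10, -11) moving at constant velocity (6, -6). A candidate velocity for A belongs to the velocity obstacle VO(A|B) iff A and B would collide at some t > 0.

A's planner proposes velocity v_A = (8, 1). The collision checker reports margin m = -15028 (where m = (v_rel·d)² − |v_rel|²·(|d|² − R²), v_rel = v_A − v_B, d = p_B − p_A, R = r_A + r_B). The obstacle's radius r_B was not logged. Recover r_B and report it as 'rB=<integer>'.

m = -15028
d = (13, -24);  v_rel = (2, 7),  |v_rel|² = 53
v_rel×d = (2)·(-24) − (7)·(13) = -139
since m = R²·53 − (-139)²:  R² = (19321 + -15028) / 53 = 81
R = √81 = 9  ⇒  r_B = 9 − 4 = 5

rB=5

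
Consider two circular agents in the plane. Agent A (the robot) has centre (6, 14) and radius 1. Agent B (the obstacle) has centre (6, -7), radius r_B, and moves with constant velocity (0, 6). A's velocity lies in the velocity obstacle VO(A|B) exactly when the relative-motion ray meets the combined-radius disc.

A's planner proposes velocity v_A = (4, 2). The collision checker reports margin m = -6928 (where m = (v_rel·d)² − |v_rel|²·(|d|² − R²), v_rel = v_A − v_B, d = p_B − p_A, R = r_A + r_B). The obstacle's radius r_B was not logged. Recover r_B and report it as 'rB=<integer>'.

m = -6928
d = (0, -21);  v_rel = (4, -4),  |v_rel|² = 32
v_rel×d = (4)·(-21) − (-4)·(0) = -84
since m = R²·32 − (-84)²:  R² = (7056 + -6928) / 32 = 4
R = √4 = 2  ⇒  r_B = 2 − 1 = 1

rB=1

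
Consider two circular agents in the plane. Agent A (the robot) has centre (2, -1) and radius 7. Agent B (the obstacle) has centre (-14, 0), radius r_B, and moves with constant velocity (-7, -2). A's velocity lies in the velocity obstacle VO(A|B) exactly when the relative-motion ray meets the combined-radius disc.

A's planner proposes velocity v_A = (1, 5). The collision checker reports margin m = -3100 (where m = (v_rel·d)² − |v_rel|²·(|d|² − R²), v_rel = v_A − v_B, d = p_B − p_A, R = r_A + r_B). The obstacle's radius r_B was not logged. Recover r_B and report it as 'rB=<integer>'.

m = -3100
d = (-16, 1);  v_rel = (8, 7),  |v_rel|² = 113
v_rel×d = (8)·(1) − (7)·(-16) = 120
since m = R²·113 − 120²:  R² = (14400 + -3100) / 113 = 100
R = √100 = 10  ⇒  r_B = 10 − 7 = 3

rB=3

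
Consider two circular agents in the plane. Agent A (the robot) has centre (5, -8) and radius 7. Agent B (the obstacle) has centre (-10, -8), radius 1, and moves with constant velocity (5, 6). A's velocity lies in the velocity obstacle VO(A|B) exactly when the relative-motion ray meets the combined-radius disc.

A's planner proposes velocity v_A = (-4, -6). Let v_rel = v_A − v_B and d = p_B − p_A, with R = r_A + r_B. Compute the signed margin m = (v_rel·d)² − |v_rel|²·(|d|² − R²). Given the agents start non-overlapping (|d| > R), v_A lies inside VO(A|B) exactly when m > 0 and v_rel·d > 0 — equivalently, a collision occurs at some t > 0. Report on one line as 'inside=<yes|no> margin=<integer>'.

d = (-15, 0),  |d|² = 225;  R = 7+1 = 8,  c = 225−8² = 161
v_rel = (-9, -12),  |v_rel|² = 225;  v_rel·d = (-9)·(-15) + (-12)·(0) = 135
225·t² − 270·t + 161 = 0  ⇒  m = 135² − 225·161 = -18000
m = -18000 < 0,  v_rel·d = 135 > 0  ⇒  outside

inside=no margin=-18000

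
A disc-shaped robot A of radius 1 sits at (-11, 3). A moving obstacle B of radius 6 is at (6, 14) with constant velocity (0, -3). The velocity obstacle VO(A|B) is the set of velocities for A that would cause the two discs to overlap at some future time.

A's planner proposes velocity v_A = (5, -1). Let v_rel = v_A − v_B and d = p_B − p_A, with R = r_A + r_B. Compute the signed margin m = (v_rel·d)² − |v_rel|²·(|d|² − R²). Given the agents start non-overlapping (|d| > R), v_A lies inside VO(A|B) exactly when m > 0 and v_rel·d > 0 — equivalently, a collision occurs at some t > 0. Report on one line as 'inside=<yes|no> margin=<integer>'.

d = (17, 11),  |d|² = 410;  R = 1+6 = 7,  c = 410−7² = 361
v_rel = (5, 2),  |v_rel|² = 29;  v_rel·d = (5)·(17) + (2)·(11) = 107
29·t² − 214·t + 361 = 0  ⇒  m = 107² − 29·361 = 980
m = 980 > 0,  v_rel·d = 107 > 0  ⇒  inside

inside=yes margin=980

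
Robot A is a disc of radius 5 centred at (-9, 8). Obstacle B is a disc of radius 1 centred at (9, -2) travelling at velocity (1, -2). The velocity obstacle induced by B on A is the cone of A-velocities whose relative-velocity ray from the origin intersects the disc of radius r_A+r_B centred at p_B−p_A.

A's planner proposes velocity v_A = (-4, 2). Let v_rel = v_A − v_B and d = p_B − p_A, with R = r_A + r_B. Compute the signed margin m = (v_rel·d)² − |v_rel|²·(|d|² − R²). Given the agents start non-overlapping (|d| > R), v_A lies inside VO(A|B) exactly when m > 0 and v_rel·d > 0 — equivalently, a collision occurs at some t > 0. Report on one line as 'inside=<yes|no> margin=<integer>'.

d = (18, -10),  |d|² = 424;  R = 5+1 = 6,  c = 424−6² = 388
v_rel = (-5, 4),  |v_rel|² = 41;  v_rel·d = (-5)·(18) + (4)·(-10) = -130
41·t² + 260·t + 388 = 0  ⇒  m = (-130)² − 41·388 = 992
m = 992 > 0,  v_rel·d = -130 < 0  ⇒  outside

inside=no margin=992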